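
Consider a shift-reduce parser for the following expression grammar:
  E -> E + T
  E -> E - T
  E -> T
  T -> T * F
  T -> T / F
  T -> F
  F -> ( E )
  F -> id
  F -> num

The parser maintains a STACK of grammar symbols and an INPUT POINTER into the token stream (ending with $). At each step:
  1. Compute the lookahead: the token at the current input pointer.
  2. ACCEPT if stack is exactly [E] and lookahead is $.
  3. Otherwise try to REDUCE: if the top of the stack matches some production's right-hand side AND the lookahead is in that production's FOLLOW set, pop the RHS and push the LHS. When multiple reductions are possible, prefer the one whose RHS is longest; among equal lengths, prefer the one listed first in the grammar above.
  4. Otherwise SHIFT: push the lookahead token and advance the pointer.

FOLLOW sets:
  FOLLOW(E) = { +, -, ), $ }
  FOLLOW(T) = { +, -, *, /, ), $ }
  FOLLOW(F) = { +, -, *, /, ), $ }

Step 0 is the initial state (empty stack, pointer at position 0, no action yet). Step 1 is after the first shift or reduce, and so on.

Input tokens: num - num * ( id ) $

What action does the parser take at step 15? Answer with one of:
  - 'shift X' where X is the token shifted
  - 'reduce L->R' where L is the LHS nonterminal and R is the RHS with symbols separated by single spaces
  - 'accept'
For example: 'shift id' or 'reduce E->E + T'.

Step 1: shift num. Stack=[num] ptr=1 lookahead=- remaining=[- num * ( id ) $]
Step 2: reduce F->num. Stack=[F] ptr=1 lookahead=- remaining=[- num * ( id ) $]
Step 3: reduce T->F. Stack=[T] ptr=1 lookahead=- remaining=[- num * ( id ) $]
Step 4: reduce E->T. Stack=[E] ptr=1 lookahead=- remaining=[- num * ( id ) $]
Step 5: shift -. Stack=[E -] ptr=2 lookahead=num remaining=[num * ( id ) $]
Step 6: shift num. Stack=[E - num] ptr=3 lookahead=* remaining=[* ( id ) $]
Step 7: reduce F->num. Stack=[E - F] ptr=3 lookahead=* remaining=[* ( id ) $]
Step 8: reduce T->F. Stack=[E - T] ptr=3 lookahead=* remaining=[* ( id ) $]
Step 9: shift *. Stack=[E - T *] ptr=4 lookahead=( remaining=[( id ) $]
Step 10: shift (. Stack=[E - T * (] ptr=5 lookahead=id remaining=[id ) $]
Step 11: shift id. Stack=[E - T * ( id] ptr=6 lookahead=) remaining=[) $]
Step 12: reduce F->id. Stack=[E - T * ( F] ptr=6 lookahead=) remaining=[) $]
Step 13: reduce T->F. Stack=[E - T * ( T] ptr=6 lookahead=) remaining=[) $]
Step 14: reduce E->T. Stack=[E - T * ( E] ptr=6 lookahead=) remaining=[) $]
Step 15: shift ). Stack=[E - T * ( E )] ptr=7 lookahead=$ remaining=[$]

Answer: shift )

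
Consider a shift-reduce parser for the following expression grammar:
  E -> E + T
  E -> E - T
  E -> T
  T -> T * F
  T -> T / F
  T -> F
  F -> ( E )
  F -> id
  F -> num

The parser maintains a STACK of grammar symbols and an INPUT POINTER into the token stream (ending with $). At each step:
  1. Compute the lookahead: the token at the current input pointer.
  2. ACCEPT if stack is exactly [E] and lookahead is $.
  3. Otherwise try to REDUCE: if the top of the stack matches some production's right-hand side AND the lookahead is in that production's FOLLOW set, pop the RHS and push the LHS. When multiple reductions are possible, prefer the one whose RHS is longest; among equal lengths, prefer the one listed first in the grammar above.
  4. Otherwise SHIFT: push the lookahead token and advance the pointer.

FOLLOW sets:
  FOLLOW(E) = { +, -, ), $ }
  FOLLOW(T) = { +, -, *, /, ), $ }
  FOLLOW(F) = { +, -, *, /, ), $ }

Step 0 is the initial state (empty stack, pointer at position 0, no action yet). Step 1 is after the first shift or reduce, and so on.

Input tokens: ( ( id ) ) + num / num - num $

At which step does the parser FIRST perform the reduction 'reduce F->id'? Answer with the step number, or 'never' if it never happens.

Answer: 4

Derivation:
Step 1: shift (. Stack=[(] ptr=1 lookahead=( remaining=[( id ) ) + num / num - num $]
Step 2: shift (. Stack=[( (] ptr=2 lookahead=id remaining=[id ) ) + num / num - num $]
Step 3: shift id. Stack=[( ( id] ptr=3 lookahead=) remaining=[) ) + num / num - num $]
Step 4: reduce F->id. Stack=[( ( F] ptr=3 lookahead=) remaining=[) ) + num / num - num $]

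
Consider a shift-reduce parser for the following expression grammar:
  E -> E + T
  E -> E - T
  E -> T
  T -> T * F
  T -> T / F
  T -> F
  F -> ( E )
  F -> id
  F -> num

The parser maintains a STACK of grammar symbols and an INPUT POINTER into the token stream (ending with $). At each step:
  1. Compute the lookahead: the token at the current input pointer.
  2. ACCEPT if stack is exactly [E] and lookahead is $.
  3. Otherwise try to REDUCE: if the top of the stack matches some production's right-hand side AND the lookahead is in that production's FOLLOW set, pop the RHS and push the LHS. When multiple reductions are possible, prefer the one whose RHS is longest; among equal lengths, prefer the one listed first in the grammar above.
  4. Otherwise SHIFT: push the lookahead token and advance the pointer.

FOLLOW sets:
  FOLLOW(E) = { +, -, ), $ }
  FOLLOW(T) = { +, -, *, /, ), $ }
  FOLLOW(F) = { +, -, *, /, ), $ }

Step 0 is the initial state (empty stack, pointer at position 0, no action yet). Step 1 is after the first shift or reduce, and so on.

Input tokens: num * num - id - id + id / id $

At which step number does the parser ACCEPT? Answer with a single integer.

Step 1: shift num. Stack=[num] ptr=1 lookahead=* remaining=[* num - id - id + id / id $]
Step 2: reduce F->num. Stack=[F] ptr=1 lookahead=* remaining=[* num - id - id + id / id $]
Step 3: reduce T->F. Stack=[T] ptr=1 lookahead=* remaining=[* num - id - id + id / id $]
Step 4: shift *. Stack=[T *] ptr=2 lookahead=num remaining=[num - id - id + id / id $]
Step 5: shift num. Stack=[T * num] ptr=3 lookahead=- remaining=[- id - id + id / id $]
Step 6: reduce F->num. Stack=[T * F] ptr=3 lookahead=- remaining=[- id - id + id / id $]
Step 7: reduce T->T * F. Stack=[T] ptr=3 lookahead=- remaining=[- id - id + id / id $]
Step 8: reduce E->T. Stack=[E] ptr=3 lookahead=- remaining=[- id - id + id / id $]
Step 9: shift -. Stack=[E -] ptr=4 lookahead=id remaining=[id - id + id / id $]
Step 10: shift id. Stack=[E - id] ptr=5 lookahead=- remaining=[- id + id / id $]
Step 11: reduce F->id. Stack=[E - F] ptr=5 lookahead=- remaining=[- id + id / id $]
Step 12: reduce T->F. Stack=[E - T] ptr=5 lookahead=- remaining=[- id + id / id $]
Step 13: reduce E->E - T. Stack=[E] ptr=5 lookahead=- remaining=[- id + id / id $]
Step 14: shift -. Stack=[E -] ptr=6 lookahead=id remaining=[id + id / id $]
Step 15: shift id. Stack=[E - id] ptr=7 lookahead=+ remaining=[+ id / id $]
Step 16: reduce F->id. Stack=[E - F] ptr=7 lookahead=+ remaining=[+ id / id $]
Step 17: reduce T->F. Stack=[E - T] ptr=7 lookahead=+ remaining=[+ id / id $]
Step 18: reduce E->E - T. Stack=[E] ptr=7 lookahead=+ remaining=[+ id / id $]
Step 19: shift +. Stack=[E +] ptr=8 lookahead=id remaining=[id / id $]
Step 20: shift id. Stack=[E + id] ptr=9 lookahead=/ remaining=[/ id $]
Step 21: reduce F->id. Stack=[E + F] ptr=9 lookahead=/ remaining=[/ id $]
Step 22: reduce T->F. Stack=[E + T] ptr=9 lookahead=/ remaining=[/ id $]
Step 23: shift /. Stack=[E + T /] ptr=10 lookahead=id remaining=[id $]
Step 24: shift id. Stack=[E + T / id] ptr=11 lookahead=$ remaining=[$]
Step 25: reduce F->id. Stack=[E + T / F] ptr=11 lookahead=$ remaining=[$]
Step 26: reduce T->T / F. Stack=[E + T] ptr=11 lookahead=$ remaining=[$]
Step 27: reduce E->E + T. Stack=[E] ptr=11 lookahead=$ remaining=[$]
Step 28: accept. Stack=[E] ptr=11 lookahead=$ remaining=[$]

Answer: 28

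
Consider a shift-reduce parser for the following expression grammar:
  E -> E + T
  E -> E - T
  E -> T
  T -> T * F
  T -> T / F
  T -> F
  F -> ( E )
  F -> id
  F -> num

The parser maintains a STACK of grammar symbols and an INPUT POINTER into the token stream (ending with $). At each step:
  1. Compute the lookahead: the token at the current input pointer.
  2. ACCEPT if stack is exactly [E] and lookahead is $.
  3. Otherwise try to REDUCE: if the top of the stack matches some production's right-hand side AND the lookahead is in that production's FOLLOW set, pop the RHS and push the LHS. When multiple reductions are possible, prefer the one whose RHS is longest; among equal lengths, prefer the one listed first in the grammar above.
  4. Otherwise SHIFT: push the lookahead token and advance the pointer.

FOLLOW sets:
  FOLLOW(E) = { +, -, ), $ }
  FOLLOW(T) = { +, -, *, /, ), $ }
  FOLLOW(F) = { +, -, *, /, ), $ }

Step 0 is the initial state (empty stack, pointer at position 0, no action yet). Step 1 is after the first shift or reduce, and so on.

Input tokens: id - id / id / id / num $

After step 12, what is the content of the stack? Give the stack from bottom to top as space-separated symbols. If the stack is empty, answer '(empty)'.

Step 1: shift id. Stack=[id] ptr=1 lookahead=- remaining=[- id / id / id / num $]
Step 2: reduce F->id. Stack=[F] ptr=1 lookahead=- remaining=[- id / id / id / num $]
Step 3: reduce T->F. Stack=[T] ptr=1 lookahead=- remaining=[- id / id / id / num $]
Step 4: reduce E->T. Stack=[E] ptr=1 lookahead=- remaining=[- id / id / id / num $]
Step 5: shift -. Stack=[E -] ptr=2 lookahead=id remaining=[id / id / id / num $]
Step 6: shift id. Stack=[E - id] ptr=3 lookahead=/ remaining=[/ id / id / num $]
Step 7: reduce F->id. Stack=[E - F] ptr=3 lookahead=/ remaining=[/ id / id / num $]
Step 8: reduce T->F. Stack=[E - T] ptr=3 lookahead=/ remaining=[/ id / id / num $]
Step 9: shift /. Stack=[E - T /] ptr=4 lookahead=id remaining=[id / id / num $]
Step 10: shift id. Stack=[E - T / id] ptr=5 lookahead=/ remaining=[/ id / num $]
Step 11: reduce F->id. Stack=[E - T / F] ptr=5 lookahead=/ remaining=[/ id / num $]
Step 12: reduce T->T / F. Stack=[E - T] ptr=5 lookahead=/ remaining=[/ id / num $]

Answer: E - T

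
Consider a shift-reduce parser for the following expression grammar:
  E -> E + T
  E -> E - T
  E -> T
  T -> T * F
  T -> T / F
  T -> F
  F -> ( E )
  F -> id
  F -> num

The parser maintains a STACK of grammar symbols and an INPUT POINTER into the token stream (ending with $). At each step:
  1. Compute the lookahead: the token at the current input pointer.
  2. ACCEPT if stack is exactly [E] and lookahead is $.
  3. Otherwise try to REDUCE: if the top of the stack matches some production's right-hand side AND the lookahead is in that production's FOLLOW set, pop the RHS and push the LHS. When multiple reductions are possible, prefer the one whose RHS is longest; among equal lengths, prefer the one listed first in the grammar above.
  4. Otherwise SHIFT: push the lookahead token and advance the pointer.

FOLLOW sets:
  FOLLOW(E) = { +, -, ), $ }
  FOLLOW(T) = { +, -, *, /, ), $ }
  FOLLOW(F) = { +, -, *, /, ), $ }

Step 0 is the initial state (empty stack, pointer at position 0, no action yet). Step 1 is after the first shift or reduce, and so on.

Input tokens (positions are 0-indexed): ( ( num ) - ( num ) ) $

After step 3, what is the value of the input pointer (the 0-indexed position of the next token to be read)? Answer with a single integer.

Answer: 3

Derivation:
Step 1: shift (. Stack=[(] ptr=1 lookahead=( remaining=[( num ) - ( num ) ) $]
Step 2: shift (. Stack=[( (] ptr=2 lookahead=num remaining=[num ) - ( num ) ) $]
Step 3: shift num. Stack=[( ( num] ptr=3 lookahead=) remaining=[) - ( num ) ) $]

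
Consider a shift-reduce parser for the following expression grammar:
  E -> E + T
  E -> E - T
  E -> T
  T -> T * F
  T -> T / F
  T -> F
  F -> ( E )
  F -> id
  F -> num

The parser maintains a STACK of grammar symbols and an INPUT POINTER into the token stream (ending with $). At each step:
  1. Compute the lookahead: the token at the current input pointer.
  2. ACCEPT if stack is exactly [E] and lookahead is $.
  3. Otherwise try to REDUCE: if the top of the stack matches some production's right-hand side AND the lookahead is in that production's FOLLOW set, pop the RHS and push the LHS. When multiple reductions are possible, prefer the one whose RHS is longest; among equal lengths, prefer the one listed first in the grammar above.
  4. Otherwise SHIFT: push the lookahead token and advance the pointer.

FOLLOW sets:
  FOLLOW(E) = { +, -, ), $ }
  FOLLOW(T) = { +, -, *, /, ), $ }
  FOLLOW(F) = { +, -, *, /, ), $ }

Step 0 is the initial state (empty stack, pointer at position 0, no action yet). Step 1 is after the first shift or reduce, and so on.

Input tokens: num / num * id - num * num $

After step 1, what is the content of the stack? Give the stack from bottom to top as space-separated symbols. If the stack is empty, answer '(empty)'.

Step 1: shift num. Stack=[num] ptr=1 lookahead=/ remaining=[/ num * id - num * num $]

Answer: num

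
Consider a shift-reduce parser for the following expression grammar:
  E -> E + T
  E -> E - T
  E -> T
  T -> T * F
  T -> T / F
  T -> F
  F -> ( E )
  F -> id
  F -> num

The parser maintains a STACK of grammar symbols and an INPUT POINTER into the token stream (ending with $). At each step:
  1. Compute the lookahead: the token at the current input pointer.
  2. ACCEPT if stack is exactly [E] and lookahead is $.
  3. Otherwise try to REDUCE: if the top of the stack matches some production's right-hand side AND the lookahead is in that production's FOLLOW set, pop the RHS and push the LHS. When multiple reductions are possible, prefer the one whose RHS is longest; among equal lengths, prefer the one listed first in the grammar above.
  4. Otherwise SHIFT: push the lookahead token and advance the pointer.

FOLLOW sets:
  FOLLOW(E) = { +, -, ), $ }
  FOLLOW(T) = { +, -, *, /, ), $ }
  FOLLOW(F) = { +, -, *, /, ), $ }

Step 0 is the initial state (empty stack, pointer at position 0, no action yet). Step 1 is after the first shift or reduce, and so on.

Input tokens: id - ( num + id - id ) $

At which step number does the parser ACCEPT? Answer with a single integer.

Step 1: shift id. Stack=[id] ptr=1 lookahead=- remaining=[- ( num + id - id ) $]
Step 2: reduce F->id. Stack=[F] ptr=1 lookahead=- remaining=[- ( num + id - id ) $]
Step 3: reduce T->F. Stack=[T] ptr=1 lookahead=- remaining=[- ( num + id - id ) $]
Step 4: reduce E->T. Stack=[E] ptr=1 lookahead=- remaining=[- ( num + id - id ) $]
Step 5: shift -. Stack=[E -] ptr=2 lookahead=( remaining=[( num + id - id ) $]
Step 6: shift (. Stack=[E - (] ptr=3 lookahead=num remaining=[num + id - id ) $]
Step 7: shift num. Stack=[E - ( num] ptr=4 lookahead=+ remaining=[+ id - id ) $]
Step 8: reduce F->num. Stack=[E - ( F] ptr=4 lookahead=+ remaining=[+ id - id ) $]
Step 9: reduce T->F. Stack=[E - ( T] ptr=4 lookahead=+ remaining=[+ id - id ) $]
Step 10: reduce E->T. Stack=[E - ( E] ptr=4 lookahead=+ remaining=[+ id - id ) $]
Step 11: shift +. Stack=[E - ( E +] ptr=5 lookahead=id remaining=[id - id ) $]
Step 12: shift id. Stack=[E - ( E + id] ptr=6 lookahead=- remaining=[- id ) $]
Step 13: reduce F->id. Stack=[E - ( E + F] ptr=6 lookahead=- remaining=[- id ) $]
Step 14: reduce T->F. Stack=[E - ( E + T] ptr=6 lookahead=- remaining=[- id ) $]
Step 15: reduce E->E + T. Stack=[E - ( E] ptr=6 lookahead=- remaining=[- id ) $]
Step 16: shift -. Stack=[E - ( E -] ptr=7 lookahead=id remaining=[id ) $]
Step 17: shift id. Stack=[E - ( E - id] ptr=8 lookahead=) remaining=[) $]
Step 18: reduce F->id. Stack=[E - ( E - F] ptr=8 lookahead=) remaining=[) $]
Step 19: reduce T->F. Stack=[E - ( E - T] ptr=8 lookahead=) remaining=[) $]
Step 20: reduce E->E - T. Stack=[E - ( E] ptr=8 lookahead=) remaining=[) $]
Step 21: shift ). Stack=[E - ( E )] ptr=9 lookahead=$ remaining=[$]
Step 22: reduce F->( E ). Stack=[E - F] ptr=9 lookahead=$ remaining=[$]
Step 23: reduce T->F. Stack=[E - T] ptr=9 lookahead=$ remaining=[$]
Step 24: reduce E->E - T. Stack=[E] ptr=9 lookahead=$ remaining=[$]
Step 25: accept. Stack=[E] ptr=9 lookahead=$ remaining=[$]

Answer: 25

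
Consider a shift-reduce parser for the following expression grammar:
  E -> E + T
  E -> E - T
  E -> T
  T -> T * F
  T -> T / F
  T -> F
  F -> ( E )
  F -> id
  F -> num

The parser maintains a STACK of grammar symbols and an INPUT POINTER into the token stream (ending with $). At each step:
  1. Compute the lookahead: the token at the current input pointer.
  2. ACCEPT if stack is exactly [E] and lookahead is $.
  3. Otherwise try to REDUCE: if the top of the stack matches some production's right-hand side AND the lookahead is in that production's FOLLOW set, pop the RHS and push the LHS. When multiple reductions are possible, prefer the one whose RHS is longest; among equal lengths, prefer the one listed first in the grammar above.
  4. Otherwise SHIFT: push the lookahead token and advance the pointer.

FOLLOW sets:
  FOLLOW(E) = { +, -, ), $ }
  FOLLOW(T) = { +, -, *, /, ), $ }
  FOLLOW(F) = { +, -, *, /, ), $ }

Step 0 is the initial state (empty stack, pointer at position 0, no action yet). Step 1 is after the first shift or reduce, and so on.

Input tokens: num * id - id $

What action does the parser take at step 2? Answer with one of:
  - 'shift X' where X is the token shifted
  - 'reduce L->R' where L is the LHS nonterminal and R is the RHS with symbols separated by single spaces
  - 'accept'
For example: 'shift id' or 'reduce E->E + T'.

Answer: reduce F->num

Derivation:
Step 1: shift num. Stack=[num] ptr=1 lookahead=* remaining=[* id - id $]
Step 2: reduce F->num. Stack=[F] ptr=1 lookahead=* remaining=[* id - id $]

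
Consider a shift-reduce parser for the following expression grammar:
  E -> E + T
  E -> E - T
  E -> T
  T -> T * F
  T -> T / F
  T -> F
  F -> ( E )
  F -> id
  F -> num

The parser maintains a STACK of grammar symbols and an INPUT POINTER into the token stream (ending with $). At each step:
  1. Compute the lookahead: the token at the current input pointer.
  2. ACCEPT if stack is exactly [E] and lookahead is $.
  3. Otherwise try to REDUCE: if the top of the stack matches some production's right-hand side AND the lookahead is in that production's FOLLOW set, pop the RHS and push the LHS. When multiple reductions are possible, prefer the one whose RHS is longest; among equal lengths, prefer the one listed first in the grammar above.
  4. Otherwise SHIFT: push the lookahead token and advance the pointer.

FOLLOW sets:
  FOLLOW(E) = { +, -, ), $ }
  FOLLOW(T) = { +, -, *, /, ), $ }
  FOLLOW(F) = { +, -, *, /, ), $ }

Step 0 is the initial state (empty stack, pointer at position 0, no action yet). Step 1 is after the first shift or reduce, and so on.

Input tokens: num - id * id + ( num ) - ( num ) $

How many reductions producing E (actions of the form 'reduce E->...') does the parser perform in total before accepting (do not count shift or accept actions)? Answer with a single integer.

Answer: 6

Derivation:
Step 1: shift num. Stack=[num] ptr=1 lookahead=- remaining=[- id * id + ( num ) - ( num ) $]
Step 2: reduce F->num. Stack=[F] ptr=1 lookahead=- remaining=[- id * id + ( num ) - ( num ) $]
Step 3: reduce T->F. Stack=[T] ptr=1 lookahead=- remaining=[- id * id + ( num ) - ( num ) $]
Step 4: reduce E->T. Stack=[E] ptr=1 lookahead=- remaining=[- id * id + ( num ) - ( num ) $]
Step 5: shift -. Stack=[E -] ptr=2 lookahead=id remaining=[id * id + ( num ) - ( num ) $]
Step 6: shift id. Stack=[E - id] ptr=3 lookahead=* remaining=[* id + ( num ) - ( num ) $]
Step 7: reduce F->id. Stack=[E - F] ptr=3 lookahead=* remaining=[* id + ( num ) - ( num ) $]
Step 8: reduce T->F. Stack=[E - T] ptr=3 lookahead=* remaining=[* id + ( num ) - ( num ) $]
Step 9: shift *. Stack=[E - T *] ptr=4 lookahead=id remaining=[id + ( num ) - ( num ) $]
Step 10: shift id. Stack=[E - T * id] ptr=5 lookahead=+ remaining=[+ ( num ) - ( num ) $]
Step 11: reduce F->id. Stack=[E - T * F] ptr=5 lookahead=+ remaining=[+ ( num ) - ( num ) $]
Step 12: reduce T->T * F. Stack=[E - T] ptr=5 lookahead=+ remaining=[+ ( num ) - ( num ) $]
Step 13: reduce E->E - T. Stack=[E] ptr=5 lookahead=+ remaining=[+ ( num ) - ( num ) $]
Step 14: shift +. Stack=[E +] ptr=6 lookahead=( remaining=[( num ) - ( num ) $]
Step 15: shift (. Stack=[E + (] ptr=7 lookahead=num remaining=[num ) - ( num ) $]
Step 16: shift num. Stack=[E + ( num] ptr=8 lookahead=) remaining=[) - ( num ) $]
Step 17: reduce F->num. Stack=[E + ( F] ptr=8 lookahead=) remaining=[) - ( num ) $]
Step 18: reduce T->F. Stack=[E + ( T] ptr=8 lookahead=) remaining=[) - ( num ) $]
Step 19: reduce E->T. Stack=[E + ( E] ptr=8 lookahead=) remaining=[) - ( num ) $]
Step 20: shift ). Stack=[E + ( E )] ptr=9 lookahead=- remaining=[- ( num ) $]
Step 21: reduce F->( E ). Stack=[E + F] ptr=9 lookahead=- remaining=[- ( num ) $]
Step 22: reduce T->F. Stack=[E + T] ptr=9 lookahead=- remaining=[- ( num ) $]
Step 23: reduce E->E + T. Stack=[E] ptr=9 lookahead=- remaining=[- ( num ) $]
Step 24: shift -. Stack=[E -] ptr=10 lookahead=( remaining=[( num ) $]
Step 25: shift (. Stack=[E - (] ptr=11 lookahead=num remaining=[num ) $]
Step 26: shift num. Stack=[E - ( num] ptr=12 lookahead=) remaining=[) $]
Step 27: reduce F->num. Stack=[E - ( F] ptr=12 lookahead=) remaining=[) $]
Step 28: reduce T->F. Stack=[E - ( T] ptr=12 lookahead=) remaining=[) $]
Step 29: reduce E->T. Stack=[E - ( E] ptr=12 lookahead=) remaining=[) $]
Step 30: shift ). Stack=[E - ( E )] ptr=13 lookahead=$ remaining=[$]
Step 31: reduce F->( E ). Stack=[E - F] ptr=13 lookahead=$ remaining=[$]
Step 32: reduce T->F. Stack=[E - T] ptr=13 lookahead=$ remaining=[$]
Step 33: reduce E->E - T. Stack=[E] ptr=13 lookahead=$ remaining=[$]
Step 34: accept. Stack=[E] ptr=13 lookahead=$ remaining=[$]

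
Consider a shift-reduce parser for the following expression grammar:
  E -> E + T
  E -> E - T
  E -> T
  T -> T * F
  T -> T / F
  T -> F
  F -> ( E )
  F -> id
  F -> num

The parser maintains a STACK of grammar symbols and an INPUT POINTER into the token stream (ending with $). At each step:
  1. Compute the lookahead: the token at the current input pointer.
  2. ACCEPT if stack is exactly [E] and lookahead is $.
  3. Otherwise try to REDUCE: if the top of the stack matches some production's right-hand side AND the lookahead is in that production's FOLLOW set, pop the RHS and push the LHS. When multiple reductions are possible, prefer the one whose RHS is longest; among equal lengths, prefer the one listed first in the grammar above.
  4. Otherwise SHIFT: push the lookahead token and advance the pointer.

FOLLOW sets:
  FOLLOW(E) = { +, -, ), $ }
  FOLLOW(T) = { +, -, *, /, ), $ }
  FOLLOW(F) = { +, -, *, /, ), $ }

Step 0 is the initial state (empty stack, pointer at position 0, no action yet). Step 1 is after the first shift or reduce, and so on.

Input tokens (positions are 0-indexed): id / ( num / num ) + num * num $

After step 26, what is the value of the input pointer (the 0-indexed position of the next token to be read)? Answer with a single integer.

Step 1: shift id. Stack=[id] ptr=1 lookahead=/ remaining=[/ ( num / num ) + num * num $]
Step 2: reduce F->id. Stack=[F] ptr=1 lookahead=/ remaining=[/ ( num / num ) + num * num $]
Step 3: reduce T->F. Stack=[T] ptr=1 lookahead=/ remaining=[/ ( num / num ) + num * num $]
Step 4: shift /. Stack=[T /] ptr=2 lookahead=( remaining=[( num / num ) + num * num $]
Step 5: shift (. Stack=[T / (] ptr=3 lookahead=num remaining=[num / num ) + num * num $]
Step 6: shift num. Stack=[T / ( num] ptr=4 lookahead=/ remaining=[/ num ) + num * num $]
Step 7: reduce F->num. Stack=[T / ( F] ptr=4 lookahead=/ remaining=[/ num ) + num * num $]
Step 8: reduce T->F. Stack=[T / ( T] ptr=4 lookahead=/ remaining=[/ num ) + num * num $]
Step 9: shift /. Stack=[T / ( T /] ptr=5 lookahead=num remaining=[num ) + num * num $]
Step 10: shift num. Stack=[T / ( T / num] ptr=6 lookahead=) remaining=[) + num * num $]
Step 11: reduce F->num. Stack=[T / ( T / F] ptr=6 lookahead=) remaining=[) + num * num $]
Step 12: reduce T->T / F. Stack=[T / ( T] ptr=6 lookahead=) remaining=[) + num * num $]
Step 13: reduce E->T. Stack=[T / ( E] ptr=6 lookahead=) remaining=[) + num * num $]
Step 14: shift ). Stack=[T / ( E )] ptr=7 lookahead=+ remaining=[+ num * num $]
Step 15: reduce F->( E ). Stack=[T / F] ptr=7 lookahead=+ remaining=[+ num * num $]
Step 16: reduce T->T / F. Stack=[T] ptr=7 lookahead=+ remaining=[+ num * num $]
Step 17: reduce E->T. Stack=[E] ptr=7 lookahead=+ remaining=[+ num * num $]
Step 18: shift +. Stack=[E +] ptr=8 lookahead=num remaining=[num * num $]
Step 19: shift num. Stack=[E + num] ptr=9 lookahead=* remaining=[* num $]
Step 20: reduce F->num. Stack=[E + F] ptr=9 lookahead=* remaining=[* num $]
Step 21: reduce T->F. Stack=[E + T] ptr=9 lookahead=* remaining=[* num $]
Step 22: shift *. Stack=[E + T *] ptr=10 lookahead=num remaining=[num $]
Step 23: shift num. Stack=[E + T * num] ptr=11 lookahead=$ remaining=[$]
Step 24: reduce F->num. Stack=[E + T * F] ptr=11 lookahead=$ remaining=[$]
Step 25: reduce T->T * F. Stack=[E + T] ptr=11 lookahead=$ remaining=[$]
Step 26: reduce E->E + T. Stack=[E] ptr=11 lookahead=$ remaining=[$]

Answer: 11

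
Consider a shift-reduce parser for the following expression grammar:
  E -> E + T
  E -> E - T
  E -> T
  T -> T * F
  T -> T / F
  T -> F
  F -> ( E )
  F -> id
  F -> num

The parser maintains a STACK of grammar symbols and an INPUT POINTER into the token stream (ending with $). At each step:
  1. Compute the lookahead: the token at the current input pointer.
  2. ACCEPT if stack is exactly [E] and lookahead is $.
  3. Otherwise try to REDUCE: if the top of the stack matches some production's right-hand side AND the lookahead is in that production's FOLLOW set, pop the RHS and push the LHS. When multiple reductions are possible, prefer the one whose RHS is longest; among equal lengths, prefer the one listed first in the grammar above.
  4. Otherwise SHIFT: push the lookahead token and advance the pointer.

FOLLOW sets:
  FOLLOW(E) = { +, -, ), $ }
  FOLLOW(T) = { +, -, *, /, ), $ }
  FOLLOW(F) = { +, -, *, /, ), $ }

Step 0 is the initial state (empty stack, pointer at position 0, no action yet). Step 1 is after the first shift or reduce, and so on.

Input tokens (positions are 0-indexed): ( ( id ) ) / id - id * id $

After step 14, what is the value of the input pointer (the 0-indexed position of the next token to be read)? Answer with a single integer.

Answer: 6

Derivation:
Step 1: shift (. Stack=[(] ptr=1 lookahead=( remaining=[( id ) ) / id - id * id $]
Step 2: shift (. Stack=[( (] ptr=2 lookahead=id remaining=[id ) ) / id - id * id $]
Step 3: shift id. Stack=[( ( id] ptr=3 lookahead=) remaining=[) ) / id - id * id $]
Step 4: reduce F->id. Stack=[( ( F] ptr=3 lookahead=) remaining=[) ) / id - id * id $]
Step 5: reduce T->F. Stack=[( ( T] ptr=3 lookahead=) remaining=[) ) / id - id * id $]
Step 6: reduce E->T. Stack=[( ( E] ptr=3 lookahead=) remaining=[) ) / id - id * id $]
Step 7: shift ). Stack=[( ( E )] ptr=4 lookahead=) remaining=[) / id - id * id $]
Step 8: reduce F->( E ). Stack=[( F] ptr=4 lookahead=) remaining=[) / id - id * id $]
Step 9: reduce T->F. Stack=[( T] ptr=4 lookahead=) remaining=[) / id - id * id $]
Step 10: reduce E->T. Stack=[( E] ptr=4 lookahead=) remaining=[) / id - id * id $]
Step 11: shift ). Stack=[( E )] ptr=5 lookahead=/ remaining=[/ id - id * id $]
Step 12: reduce F->( E ). Stack=[F] ptr=5 lookahead=/ remaining=[/ id - id * id $]
Step 13: reduce T->F. Stack=[T] ptr=5 lookahead=/ remaining=[/ id - id * id $]
Step 14: shift /. Stack=[T /] ptr=6 lookahead=id remaining=[id - id * id $]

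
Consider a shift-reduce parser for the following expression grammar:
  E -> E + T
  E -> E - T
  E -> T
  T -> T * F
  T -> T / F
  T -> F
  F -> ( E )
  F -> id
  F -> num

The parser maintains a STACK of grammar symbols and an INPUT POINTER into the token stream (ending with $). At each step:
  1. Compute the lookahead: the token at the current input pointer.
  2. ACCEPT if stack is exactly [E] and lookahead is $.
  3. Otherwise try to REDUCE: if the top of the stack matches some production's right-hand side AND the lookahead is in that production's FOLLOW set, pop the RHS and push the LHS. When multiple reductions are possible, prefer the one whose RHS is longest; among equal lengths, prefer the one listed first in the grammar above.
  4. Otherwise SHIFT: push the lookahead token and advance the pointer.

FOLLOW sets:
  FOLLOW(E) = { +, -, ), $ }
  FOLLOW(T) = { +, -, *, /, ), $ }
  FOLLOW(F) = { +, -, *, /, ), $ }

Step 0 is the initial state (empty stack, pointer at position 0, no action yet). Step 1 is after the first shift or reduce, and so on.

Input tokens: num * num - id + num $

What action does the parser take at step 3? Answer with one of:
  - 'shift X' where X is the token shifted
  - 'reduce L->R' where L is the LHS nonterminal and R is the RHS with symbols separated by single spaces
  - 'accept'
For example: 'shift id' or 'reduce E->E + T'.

Answer: reduce T->F

Derivation:
Step 1: shift num. Stack=[num] ptr=1 lookahead=* remaining=[* num - id + num $]
Step 2: reduce F->num. Stack=[F] ptr=1 lookahead=* remaining=[* num - id + num $]
Step 3: reduce T->F. Stack=[T] ptr=1 lookahead=* remaining=[* num - id + num $]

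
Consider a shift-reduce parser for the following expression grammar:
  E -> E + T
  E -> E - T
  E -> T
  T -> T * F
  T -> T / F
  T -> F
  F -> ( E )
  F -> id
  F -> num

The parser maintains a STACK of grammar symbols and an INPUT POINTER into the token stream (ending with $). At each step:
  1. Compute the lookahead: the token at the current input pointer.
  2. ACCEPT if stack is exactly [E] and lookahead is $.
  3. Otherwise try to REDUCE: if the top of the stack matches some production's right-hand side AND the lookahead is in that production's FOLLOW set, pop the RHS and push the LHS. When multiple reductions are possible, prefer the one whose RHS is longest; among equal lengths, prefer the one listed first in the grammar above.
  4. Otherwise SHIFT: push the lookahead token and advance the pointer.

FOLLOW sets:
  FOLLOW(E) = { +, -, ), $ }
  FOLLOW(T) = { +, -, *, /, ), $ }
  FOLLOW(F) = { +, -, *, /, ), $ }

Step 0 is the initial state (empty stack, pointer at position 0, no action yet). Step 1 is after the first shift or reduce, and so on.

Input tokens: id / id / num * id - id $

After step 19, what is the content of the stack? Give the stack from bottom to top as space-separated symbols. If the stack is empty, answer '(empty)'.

Step 1: shift id. Stack=[id] ptr=1 lookahead=/ remaining=[/ id / num * id - id $]
Step 2: reduce F->id. Stack=[F] ptr=1 lookahead=/ remaining=[/ id / num * id - id $]
Step 3: reduce T->F. Stack=[T] ptr=1 lookahead=/ remaining=[/ id / num * id - id $]
Step 4: shift /. Stack=[T /] ptr=2 lookahead=id remaining=[id / num * id - id $]
Step 5: shift id. Stack=[T / id] ptr=3 lookahead=/ remaining=[/ num * id - id $]
Step 6: reduce F->id. Stack=[T / F] ptr=3 lookahead=/ remaining=[/ num * id - id $]
Step 7: reduce T->T / F. Stack=[T] ptr=3 lookahead=/ remaining=[/ num * id - id $]
Step 8: shift /. Stack=[T /] ptr=4 lookahead=num remaining=[num * id - id $]
Step 9: shift num. Stack=[T / num] ptr=5 lookahead=* remaining=[* id - id $]
Step 10: reduce F->num. Stack=[T / F] ptr=5 lookahead=* remaining=[* id - id $]
Step 11: reduce T->T / F. Stack=[T] ptr=5 lookahead=* remaining=[* id - id $]
Step 12: shift *. Stack=[T *] ptr=6 lookahead=id remaining=[id - id $]
Step 13: shift id. Stack=[T * id] ptr=7 lookahead=- remaining=[- id $]
Step 14: reduce F->id. Stack=[T * F] ptr=7 lookahead=- remaining=[- id $]
Step 15: reduce T->T * F. Stack=[T] ptr=7 lookahead=- remaining=[- id $]
Step 16: reduce E->T. Stack=[E] ptr=7 lookahead=- remaining=[- id $]
Step 17: shift -. Stack=[E -] ptr=8 lookahead=id remaining=[id $]
Step 18: shift id. Stack=[E - id] ptr=9 lookahead=$ remaining=[$]
Step 19: reduce F->id. Stack=[E - F] ptr=9 lookahead=$ remaining=[$]

Answer: E - F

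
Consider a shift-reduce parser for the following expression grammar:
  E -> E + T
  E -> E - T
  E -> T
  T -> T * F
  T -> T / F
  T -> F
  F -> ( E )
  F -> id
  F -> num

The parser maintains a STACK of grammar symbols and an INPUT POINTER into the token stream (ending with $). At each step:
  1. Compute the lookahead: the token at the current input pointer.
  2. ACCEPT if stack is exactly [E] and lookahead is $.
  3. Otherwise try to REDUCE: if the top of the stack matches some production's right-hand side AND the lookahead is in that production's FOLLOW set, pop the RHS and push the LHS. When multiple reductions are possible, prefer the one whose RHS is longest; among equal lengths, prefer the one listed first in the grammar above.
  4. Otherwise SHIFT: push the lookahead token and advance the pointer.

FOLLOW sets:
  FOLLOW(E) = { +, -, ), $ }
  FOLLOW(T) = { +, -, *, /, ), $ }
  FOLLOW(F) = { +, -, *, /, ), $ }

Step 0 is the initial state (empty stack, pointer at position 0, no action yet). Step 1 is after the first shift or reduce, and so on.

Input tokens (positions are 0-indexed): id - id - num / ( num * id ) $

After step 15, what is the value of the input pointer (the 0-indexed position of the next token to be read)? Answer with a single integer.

Answer: 7

Derivation:
Step 1: shift id. Stack=[id] ptr=1 lookahead=- remaining=[- id - num / ( num * id ) $]
Step 2: reduce F->id. Stack=[F] ptr=1 lookahead=- remaining=[- id - num / ( num * id ) $]
Step 3: reduce T->F. Stack=[T] ptr=1 lookahead=- remaining=[- id - num / ( num * id ) $]
Step 4: reduce E->T. Stack=[E] ptr=1 lookahead=- remaining=[- id - num / ( num * id ) $]
Step 5: shift -. Stack=[E -] ptr=2 lookahead=id remaining=[id - num / ( num * id ) $]
Step 6: shift id. Stack=[E - id] ptr=3 lookahead=- remaining=[- num / ( num * id ) $]
Step 7: reduce F->id. Stack=[E - F] ptr=3 lookahead=- remaining=[- num / ( num * id ) $]
Step 8: reduce T->F. Stack=[E - T] ptr=3 lookahead=- remaining=[- num / ( num * id ) $]
Step 9: reduce E->E - T. Stack=[E] ptr=3 lookahead=- remaining=[- num / ( num * id ) $]
Step 10: shift -. Stack=[E -] ptr=4 lookahead=num remaining=[num / ( num * id ) $]
Step 11: shift num. Stack=[E - num] ptr=5 lookahead=/ remaining=[/ ( num * id ) $]
Step 12: reduce F->num. Stack=[E - F] ptr=5 lookahead=/ remaining=[/ ( num * id ) $]
Step 13: reduce T->F. Stack=[E - T] ptr=5 lookahead=/ remaining=[/ ( num * id ) $]
Step 14: shift /. Stack=[E - T /] ptr=6 lookahead=( remaining=[( num * id ) $]
Step 15: shift (. Stack=[E - T / (] ptr=7 lookahead=num remaining=[num * id ) $]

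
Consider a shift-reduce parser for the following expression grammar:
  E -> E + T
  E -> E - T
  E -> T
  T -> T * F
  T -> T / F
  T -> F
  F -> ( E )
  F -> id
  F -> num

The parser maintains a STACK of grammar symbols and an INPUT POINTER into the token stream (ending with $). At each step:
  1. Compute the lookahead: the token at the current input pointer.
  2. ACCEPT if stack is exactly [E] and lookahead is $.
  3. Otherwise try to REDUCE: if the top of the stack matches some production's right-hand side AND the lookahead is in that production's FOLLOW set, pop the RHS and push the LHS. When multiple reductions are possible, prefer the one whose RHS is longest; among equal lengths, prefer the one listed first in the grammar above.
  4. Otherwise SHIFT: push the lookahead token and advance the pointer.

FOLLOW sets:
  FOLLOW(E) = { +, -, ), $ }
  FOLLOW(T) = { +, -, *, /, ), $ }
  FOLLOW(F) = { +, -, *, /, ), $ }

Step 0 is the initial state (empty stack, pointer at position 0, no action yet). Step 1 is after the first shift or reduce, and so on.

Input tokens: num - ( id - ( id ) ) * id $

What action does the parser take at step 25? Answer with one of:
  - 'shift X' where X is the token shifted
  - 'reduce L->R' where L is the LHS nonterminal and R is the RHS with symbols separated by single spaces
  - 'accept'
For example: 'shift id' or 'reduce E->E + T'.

Step 1: shift num. Stack=[num] ptr=1 lookahead=- remaining=[- ( id - ( id ) ) * id $]
Step 2: reduce F->num. Stack=[F] ptr=1 lookahead=- remaining=[- ( id - ( id ) ) * id $]
Step 3: reduce T->F. Stack=[T] ptr=1 lookahead=- remaining=[- ( id - ( id ) ) * id $]
Step 4: reduce E->T. Stack=[E] ptr=1 lookahead=- remaining=[- ( id - ( id ) ) * id $]
Step 5: shift -. Stack=[E -] ptr=2 lookahead=( remaining=[( id - ( id ) ) * id $]
Step 6: shift (. Stack=[E - (] ptr=3 lookahead=id remaining=[id - ( id ) ) * id $]
Step 7: shift id. Stack=[E - ( id] ptr=4 lookahead=- remaining=[- ( id ) ) * id $]
Step 8: reduce F->id. Stack=[E - ( F] ptr=4 lookahead=- remaining=[- ( id ) ) * id $]
Step 9: reduce T->F. Stack=[E - ( T] ptr=4 lookahead=- remaining=[- ( id ) ) * id $]
Step 10: reduce E->T. Stack=[E - ( E] ptr=4 lookahead=- remaining=[- ( id ) ) * id $]
Step 11: shift -. Stack=[E - ( E -] ptr=5 lookahead=( remaining=[( id ) ) * id $]
Step 12: shift (. Stack=[E - ( E - (] ptr=6 lookahead=id remaining=[id ) ) * id $]
Step 13: shift id. Stack=[E - ( E - ( id] ptr=7 lookahead=) remaining=[) ) * id $]
Step 14: reduce F->id. Stack=[E - ( E - ( F] ptr=7 lookahead=) remaining=[) ) * id $]
Step 15: reduce T->F. Stack=[E - ( E - ( T] ptr=7 lookahead=) remaining=[) ) * id $]
Step 16: reduce E->T. Stack=[E - ( E - ( E] ptr=7 lookahead=) remaining=[) ) * id $]
Step 17: shift ). Stack=[E - ( E - ( E )] ptr=8 lookahead=) remaining=[) * id $]
Step 18: reduce F->( E ). Stack=[E - ( E - F] ptr=8 lookahead=) remaining=[) * id $]
Step 19: reduce T->F. Stack=[E - ( E - T] ptr=8 lookahead=) remaining=[) * id $]
Step 20: reduce E->E - T. Stack=[E - ( E] ptr=8 lookahead=) remaining=[) * id $]
Step 21: shift ). Stack=[E - ( E )] ptr=9 lookahead=* remaining=[* id $]
Step 22: reduce F->( E ). Stack=[E - F] ptr=9 lookahead=* remaining=[* id $]
Step 23: reduce T->F. Stack=[E - T] ptr=9 lookahead=* remaining=[* id $]
Step 24: shift *. Stack=[E - T *] ptr=10 lookahead=id remaining=[id $]
Step 25: shift id. Stack=[E - T * id] ptr=11 lookahead=$ remaining=[$]

Answer: shift id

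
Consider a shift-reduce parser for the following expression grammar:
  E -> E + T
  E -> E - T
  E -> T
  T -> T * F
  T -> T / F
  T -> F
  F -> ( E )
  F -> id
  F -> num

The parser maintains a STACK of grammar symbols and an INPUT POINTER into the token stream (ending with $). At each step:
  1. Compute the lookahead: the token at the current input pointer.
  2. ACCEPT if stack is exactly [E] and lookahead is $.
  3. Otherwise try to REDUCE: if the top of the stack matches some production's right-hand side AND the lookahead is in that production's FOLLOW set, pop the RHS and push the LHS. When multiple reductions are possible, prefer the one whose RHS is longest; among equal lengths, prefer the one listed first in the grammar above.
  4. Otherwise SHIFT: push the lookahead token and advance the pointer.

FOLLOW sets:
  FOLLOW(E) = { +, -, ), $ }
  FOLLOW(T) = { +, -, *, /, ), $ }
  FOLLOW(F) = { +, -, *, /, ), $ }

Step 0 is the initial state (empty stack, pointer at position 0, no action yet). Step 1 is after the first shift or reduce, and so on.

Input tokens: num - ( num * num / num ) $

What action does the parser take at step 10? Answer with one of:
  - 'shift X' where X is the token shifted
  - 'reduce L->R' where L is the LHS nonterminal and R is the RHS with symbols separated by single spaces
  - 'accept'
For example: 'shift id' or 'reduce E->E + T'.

Step 1: shift num. Stack=[num] ptr=1 lookahead=- remaining=[- ( num * num / num ) $]
Step 2: reduce F->num. Stack=[F] ptr=1 lookahead=- remaining=[- ( num * num / num ) $]
Step 3: reduce T->F. Stack=[T] ptr=1 lookahead=- remaining=[- ( num * num / num ) $]
Step 4: reduce E->T. Stack=[E] ptr=1 lookahead=- remaining=[- ( num * num / num ) $]
Step 5: shift -. Stack=[E -] ptr=2 lookahead=( remaining=[( num * num / num ) $]
Step 6: shift (. Stack=[E - (] ptr=3 lookahead=num remaining=[num * num / num ) $]
Step 7: shift num. Stack=[E - ( num] ptr=4 lookahead=* remaining=[* num / num ) $]
Step 8: reduce F->num. Stack=[E - ( F] ptr=4 lookahead=* remaining=[* num / num ) $]
Step 9: reduce T->F. Stack=[E - ( T] ptr=4 lookahead=* remaining=[* num / num ) $]
Step 10: shift *. Stack=[E - ( T *] ptr=5 lookahead=num remaining=[num / num ) $]

Answer: shift *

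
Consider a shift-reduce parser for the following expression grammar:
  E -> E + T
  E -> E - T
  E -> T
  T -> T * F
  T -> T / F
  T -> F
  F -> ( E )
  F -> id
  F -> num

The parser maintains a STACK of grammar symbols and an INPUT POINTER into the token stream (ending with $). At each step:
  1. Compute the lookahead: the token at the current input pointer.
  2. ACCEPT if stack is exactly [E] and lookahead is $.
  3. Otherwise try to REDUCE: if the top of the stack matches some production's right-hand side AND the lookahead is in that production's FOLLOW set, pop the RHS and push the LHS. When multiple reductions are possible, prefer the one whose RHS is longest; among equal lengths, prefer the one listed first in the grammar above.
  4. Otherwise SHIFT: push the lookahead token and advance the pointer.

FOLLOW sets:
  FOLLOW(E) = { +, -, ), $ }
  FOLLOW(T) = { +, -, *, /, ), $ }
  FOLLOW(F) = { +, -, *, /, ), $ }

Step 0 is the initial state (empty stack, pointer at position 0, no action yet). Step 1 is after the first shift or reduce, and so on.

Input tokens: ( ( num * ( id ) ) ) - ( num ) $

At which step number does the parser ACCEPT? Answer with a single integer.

Answer: 34

Derivation:
Step 1: shift (. Stack=[(] ptr=1 lookahead=( remaining=[( num * ( id ) ) ) - ( num ) $]
Step 2: shift (. Stack=[( (] ptr=2 lookahead=num remaining=[num * ( id ) ) ) - ( num ) $]
Step 3: shift num. Stack=[( ( num] ptr=3 lookahead=* remaining=[* ( id ) ) ) - ( num ) $]
Step 4: reduce F->num. Stack=[( ( F] ptr=3 lookahead=* remaining=[* ( id ) ) ) - ( num ) $]
Step 5: reduce T->F. Stack=[( ( T] ptr=3 lookahead=* remaining=[* ( id ) ) ) - ( num ) $]
Step 6: shift *. Stack=[( ( T *] ptr=4 lookahead=( remaining=[( id ) ) ) - ( num ) $]
Step 7: shift (. Stack=[( ( T * (] ptr=5 lookahead=id remaining=[id ) ) ) - ( num ) $]
Step 8: shift id. Stack=[( ( T * ( id] ptr=6 lookahead=) remaining=[) ) ) - ( num ) $]
Step 9: reduce F->id. Stack=[( ( T * ( F] ptr=6 lookahead=) remaining=[) ) ) - ( num ) $]
Step 10: reduce T->F. Stack=[( ( T * ( T] ptr=6 lookahead=) remaining=[) ) ) - ( num ) $]
Step 11: reduce E->T. Stack=[( ( T * ( E] ptr=6 lookahead=) remaining=[) ) ) - ( num ) $]
Step 12: shift ). Stack=[( ( T * ( E )] ptr=7 lookahead=) remaining=[) ) - ( num ) $]
Step 13: reduce F->( E ). Stack=[( ( T * F] ptr=7 lookahead=) remaining=[) ) - ( num ) $]
Step 14: reduce T->T * F. Stack=[( ( T] ptr=7 lookahead=) remaining=[) ) - ( num ) $]
Step 15: reduce E->T. Stack=[( ( E] ptr=7 lookahead=) remaining=[) ) - ( num ) $]
Step 16: shift ). Stack=[( ( E )] ptr=8 lookahead=) remaining=[) - ( num ) $]
Step 17: reduce F->( E ). Stack=[( F] ptr=8 lookahead=) remaining=[) - ( num ) $]
Step 18: reduce T->F. Stack=[( T] ptr=8 lookahead=) remaining=[) - ( num ) $]
Step 19: reduce E->T. Stack=[( E] ptr=8 lookahead=) remaining=[) - ( num ) $]
Step 20: shift ). Stack=[( E )] ptr=9 lookahead=- remaining=[- ( num ) $]
Step 21: reduce F->( E ). Stack=[F] ptr=9 lookahead=- remaining=[- ( num ) $]
Step 22: reduce T->F. Stack=[T] ptr=9 lookahead=- remaining=[- ( num ) $]
Step 23: reduce E->T. Stack=[E] ptr=9 lookahead=- remaining=[- ( num ) $]
Step 24: shift -. Stack=[E -] ptr=10 lookahead=( remaining=[( num ) $]
Step 25: shift (. Stack=[E - (] ptr=11 lookahead=num remaining=[num ) $]
Step 26: shift num. Stack=[E - ( num] ptr=12 lookahead=) remaining=[) $]
Step 27: reduce F->num. Stack=[E - ( F] ptr=12 lookahead=) remaining=[) $]
Step 28: reduce T->F. Stack=[E - ( T] ptr=12 lookahead=) remaining=[) $]
Step 29: reduce E->T. Stack=[E - ( E] ptr=12 lookahead=) remaining=[) $]
Step 30: shift ). Stack=[E - ( E )] ptr=13 lookahead=$ remaining=[$]
Step 31: reduce F->( E ). Stack=[E - F] ptr=13 lookahead=$ remaining=[$]
Step 32: reduce T->F. Stack=[E - T] ptr=13 lookahead=$ remaining=[$]
Step 33: reduce E->E - T. Stack=[E] ptr=13 lookahead=$ remaining=[$]
Step 34: accept. Stack=[E] ptr=13 lookahead=$ remaining=[$]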